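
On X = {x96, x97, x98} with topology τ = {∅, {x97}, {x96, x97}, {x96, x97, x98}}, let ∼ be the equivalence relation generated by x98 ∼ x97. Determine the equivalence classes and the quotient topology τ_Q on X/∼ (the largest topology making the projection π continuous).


X/∼ = {[x96], [x97=x98]}; |τ_Q| = 2.

Equivalence classes: [x96], [x97=x98].
Quotient map π: X → X/∼ sends x96 ↦ [x96], x97 ↦ [x97=x98], x98 ↦ [x97=x98].
For each subset V ⊆ X/∼, compute π^{-1}(V) ⊆ X and check whether π^{-1}(V) ∈ τ. V is open in τ_Q iff π^{-1}(V) ∈ τ.
  V = {}: π^{-1}(V) = ∅ ∈ τ ✓.
  V = {[x96]}: π^{-1}(V) = {x96} ∉ τ ✗.
  V = {[x97=x98]}: π^{-1}(V) = {x97, x98} ∉ τ ✗.
  V = {[x96], [x97=x98]}: π^{-1}(V) = {x96, x97, x98} ∈ τ ✓.
Open sets in the quotient: τ_Q = {{}, {[x96], [x97=x98]}} (2 elements).


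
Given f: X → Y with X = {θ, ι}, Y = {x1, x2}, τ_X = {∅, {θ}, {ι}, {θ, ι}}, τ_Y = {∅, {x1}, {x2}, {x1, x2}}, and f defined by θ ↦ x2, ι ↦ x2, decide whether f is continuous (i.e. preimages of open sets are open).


f IS continuous.

Compute f^{-1}(U) for each U ∈ τ_Y:
  U = ∅: f^{-1}(U) = ∅ ∈ τ_X ✓.
  U = {x1}: f^{-1}(U) = ∅ ∈ τ_X ✓.
  U = {x2}: f^{-1}(U) = {θ, ι} ∈ τ_X ✓.
  U = {x1, x2}: f^{-1}(U) = {θ, ι} ∈ τ_X ✓.
Every preimage lies in τ_X, so f IS continuous.


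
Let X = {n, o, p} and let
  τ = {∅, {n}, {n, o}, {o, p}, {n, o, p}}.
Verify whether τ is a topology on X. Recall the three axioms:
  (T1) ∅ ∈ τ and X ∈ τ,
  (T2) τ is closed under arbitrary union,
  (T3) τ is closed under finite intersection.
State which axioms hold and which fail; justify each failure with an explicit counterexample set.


τ is NOT a topology on X.

Axiom (T1): ∅ ∈ τ? Yes; X ∈ τ? Yes.
Axiom (T2/T3): check pairwise unions and intersections of members of τ.
Counterexample for (T3): {n, o} ∩ {o, p} = {o} ∉ τ. Therefore τ is NOT a topology.


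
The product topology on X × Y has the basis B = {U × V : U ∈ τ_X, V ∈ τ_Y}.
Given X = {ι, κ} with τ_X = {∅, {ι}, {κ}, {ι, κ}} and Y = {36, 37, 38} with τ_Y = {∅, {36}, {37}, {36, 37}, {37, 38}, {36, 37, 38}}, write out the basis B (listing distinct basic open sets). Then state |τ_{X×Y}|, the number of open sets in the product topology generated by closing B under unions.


Basis B = {∅ × ∅, {ι} × {36}, {ι} × {37}, {κ} × {36}, {κ} × {37}, {ι} × {36, 37}, {ι, κ} × {36}, {ι} × {37, 38}, {ι, κ} × {37}, {κ} × {36, 37}, {κ} × {37, 38}, {ι} × {36, 37, 38}, {κ} × {36, 37, 38}, {ι, κ} × {36, 37}, {ι, κ} × {37, 38}, {ι, κ} × {36, 37, 38}}; |τ_{X×Y}| = 36.

Enumerate products U × V with U ∈ τ_X, V ∈ τ_Y (deduplicated):
  ∅ × ∅ = {} (∅)
  {ι} × {36} = {(ι,36)}
  {ι} × {37} = {(ι,37)}
  {κ} × {36} = {(κ,36)}
  {κ} × {37} = {(κ,37)}
  {ι} × {36, 37} = {(ι,36), (ι,37)}
  {ι, κ} × {36} = {(ι,36), (κ,36)}
  {ι} × {37, 38} = {(ι,37), (ι,38)}
  {ι, κ} × {37} = {(ι,37), (κ,37)}
  {κ} × {36, 37} = {(κ,36), (κ,37)}
  {κ} × {37, 38} = {(κ,37), (κ,38)}
  {ι} × {36, 37, 38} = {(ι,36), (ι,37), (ι,38)}
  {κ} × {36, 37, 38} = {(κ,36), (κ,37), (κ,38)}
  {ι, κ} × {36, 37} = {(ι,36), (ι,37), (κ,36), (κ,37)}
  {ι, κ} × {37, 38} = {(ι,37), (ι,38), (κ,37), (κ,38)}
  {ι, κ} × {36, 37, 38} = {(ι,36), (ι,37), (ι,38), (κ,36), (κ,37), (κ,38)}
These 16 distinct sets form the basis B.
Close under arbitrary unions to get τ_{X×Y}; counting gives |τ_{X×Y}| = 36.


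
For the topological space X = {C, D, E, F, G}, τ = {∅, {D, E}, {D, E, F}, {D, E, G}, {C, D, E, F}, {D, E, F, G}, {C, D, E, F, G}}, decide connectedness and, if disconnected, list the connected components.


(X, τ) is connected.

Find clopen sets (U ∈ τ with X ∖ U ∈ τ):
  U = ∅, X ∖ U = {C, D, E, F, G} — both open, so U is clopen.
  U = {C, D, E, F, G}, X ∖ U = ∅ — both open, so U is clopen.
Only trivial clopens (∅ and X) exist, so (X, τ) is connected.
Compute connected components by grouping points that agree on all clopens:
  component: {C, D, E, F, G}


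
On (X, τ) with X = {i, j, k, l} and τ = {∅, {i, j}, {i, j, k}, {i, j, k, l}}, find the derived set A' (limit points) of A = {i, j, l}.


A' = {i, j, k, l}

For each x ∈ X, list the open sets U ∈ τ with x ∈ U, then check whether U ∩ (A ∖ {x}) ≠ ∅ for every such U.
  x = i: opens ∋ x are {i, j}, {i, j, k}, {i, j, k, l}; each meets A ∖ {i}, so x IS a limit point.
  x = j: opens ∋ x are {i, j}, {i, j, k}, {i, j, k, l}; each meets A ∖ {j}, so x IS a limit point.
  x = k: opens ∋ x are {i, j, k}, {i, j, k, l}; each meets A ∖ {k}, so x IS a limit point.
  x = l: opens ∋ x are {i, j, k, l}; each meets A ∖ {l}, so x IS a limit point.
Collecting: A' = {i, j, k, l}.


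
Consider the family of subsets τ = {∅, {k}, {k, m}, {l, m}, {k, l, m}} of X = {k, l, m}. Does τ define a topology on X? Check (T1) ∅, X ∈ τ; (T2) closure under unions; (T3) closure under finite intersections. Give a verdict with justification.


τ is NOT a topology on X.

Axiom (T1): ∅ ∈ τ? Yes; X ∈ τ? Yes.
Axiom (T2/T3): check pairwise unions and intersections of members of τ.
Counterexample for (T3): {k, m} ∩ {l, m} = {m} ∉ τ. Therefore τ is NOT a topology.


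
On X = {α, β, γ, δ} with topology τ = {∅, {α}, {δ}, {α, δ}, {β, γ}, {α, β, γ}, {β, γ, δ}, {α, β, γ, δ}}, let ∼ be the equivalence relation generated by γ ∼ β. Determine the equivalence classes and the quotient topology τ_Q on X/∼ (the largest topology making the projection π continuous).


X/∼ = {[α], [β=γ], [δ]}; |τ_Q| = 8.

Equivalence classes: [α], [β=γ], [δ].
Quotient map π: X → X/∼ sends α ↦ [α], β ↦ [β=γ], γ ↦ [β=γ], δ ↦ [δ].
For each subset V ⊆ X/∼, compute π^{-1}(V) ⊆ X and check whether π^{-1}(V) ∈ τ. V is open in τ_Q iff π^{-1}(V) ∈ τ.
  V = {}: π^{-1}(V) = ∅ ∈ τ ✓.
  V = {[α]}: π^{-1}(V) = {α} ∈ τ ✓.
  V = {[β=γ]}: π^{-1}(V) = {β, γ} ∈ τ ✓.
  V = {[α], [β=γ]}: π^{-1}(V) = {α, β, γ} ∈ τ ✓.
  V = {[δ]}: π^{-1}(V) = {δ} ∈ τ ✓.
  V = {[α], [δ]}: π^{-1}(V) = {α, δ} ∈ τ ✓.
  V = {[β=γ], [δ]}: π^{-1}(V) = {β, γ, δ} ∈ τ ✓.
  V = {[α], [β=γ], [δ]}: π^{-1}(V) = {α, β, γ, δ} ∈ τ ✓.
Open sets in the quotient: τ_Q = {{}, {[α]}, {[β=γ]}, {[α], [β=γ]}, {[δ]}, {[α], [δ]}, {[β=γ], [δ]}, {[α], [β=γ], [δ]}} (8 elements).


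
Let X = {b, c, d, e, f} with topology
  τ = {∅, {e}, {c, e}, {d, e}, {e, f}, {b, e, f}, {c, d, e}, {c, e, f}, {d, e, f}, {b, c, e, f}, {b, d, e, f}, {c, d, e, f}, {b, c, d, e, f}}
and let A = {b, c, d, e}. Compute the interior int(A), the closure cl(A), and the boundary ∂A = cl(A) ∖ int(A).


int(A) = {c, d, e}, cl(A) = {b, c, d, e, f}, ∂A = {b, f}.

Closed sets in (X, τ) are complements of opens:
  closed(X, τ) = {∅, {b}, {c}, {d}, {b, c}, {b, d}, {b, f}, {c, d}, {b, c, d}, {b, c, f}, {b, d, f}, {b, c, d, f}, {b, c, d, e, f}}.
int(A) = ⋃ {U ∈ τ : U ⊆ A}. Opens contained in A: ∅, {e}, {c, e}, {d, e}, {c, d, e}.
Taking the union of these: int(A) = {c, d, e}.
cl(A) = ⋂ {C closed : A ⊆ C}. Closed sets containing A: {b, c, d, e, f}.
Intersecting these: cl(A) = {b, c, d, e, f}.
∂A = cl(A) ∖ int(A) = {b, c, d, e, f} ∖ {c, d, e} = {b, f}.


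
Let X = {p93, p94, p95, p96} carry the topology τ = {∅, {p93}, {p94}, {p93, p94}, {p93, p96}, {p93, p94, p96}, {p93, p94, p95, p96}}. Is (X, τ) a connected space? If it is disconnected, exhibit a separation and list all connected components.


(X, τ) is connected.

Find clopen sets (U ∈ τ with X ∖ U ∈ τ):
  U = ∅, X ∖ U = {p93, p94, p95, p96} — both open, so U is clopen.
  U = {p93, p94, p95, p96}, X ∖ U = ∅ — both open, so U is clopen.
Only trivial clopens (∅ and X) exist, so (X, τ) is connected.
Compute connected components by grouping points that agree on all clopens:
  component: {p93, p94, p95, p96}


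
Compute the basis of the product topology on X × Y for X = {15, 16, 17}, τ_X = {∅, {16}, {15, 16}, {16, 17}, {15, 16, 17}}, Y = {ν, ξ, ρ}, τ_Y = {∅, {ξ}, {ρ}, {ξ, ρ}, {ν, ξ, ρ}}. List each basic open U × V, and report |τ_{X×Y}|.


Basis B = {∅ × ∅, {16} × {ξ}, {16} × {ρ}, {15, 16} × {ξ}, {15, 16} × {ρ}, {16} × {ξ, ρ}, {16, 17} × {ξ}, {16, 17} × {ρ}, {15, 16, 17} × {ξ}, {15, 16, 17} × {ρ}, {16} × {ν, ξ, ρ}, {15, 16} × {ξ, ρ}, {16, 17} × {ξ, ρ}, {15, 16} × {ν, ξ, ρ}, {15, 16, 17} × {ξ, ρ}, {16, 17} × {ν, ξ, ρ}, {15, 16, 17} × {ν, ξ, ρ}}; |τ_{X×Y}| = 50.

Enumerate products U × V with U ∈ τ_X, V ∈ τ_Y (deduplicated):
  ∅ × ∅ = {} (∅)
  {16} × {ξ} = {(16,ξ)}
  {16} × {ρ} = {(16,ρ)}
  {15, 16} × {ξ} = {(15,ξ), (16,ξ)}
  {15, 16} × {ρ} = {(15,ρ), (16,ρ)}
  {16} × {ξ, ρ} = {(16,ξ), (16,ρ)}
  {16, 17} × {ξ} = {(16,ξ), (17,ξ)}
  {16, 17} × {ρ} = {(16,ρ), (17,ρ)}
  {15, 16, 17} × {ξ} = {(15,ξ), (16,ξ), (17,ξ)}
  {15, 16, 17} × {ρ} = {(15,ρ), (16,ρ), (17,ρ)}
  {16} × {ν, ξ, ρ} = {(16,ν), (16,ξ), (16,ρ)}
  {15, 16} × {ξ, ρ} = {(15,ξ), (15,ρ), (16,ξ), (16,ρ)}
  {16, 17} × {ξ, ρ} = {(16,ξ), (16,ρ), (17,ξ), (17,ρ)}
  {15, 16} × {ν, ξ, ρ} = {(15,ν), (15,ξ), (15,ρ), (16,ν), (16,ξ), (16,ρ)}
  {15, 16, 17} × {ξ, ρ} = {(15,ξ), (15,ρ), (16,ξ), (16,ρ), (17,ξ), (17,ρ)}
  {16, 17} × {ν, ξ, ρ} = {(16,ν), (16,ξ), (16,ρ), (17,ν), (17,ξ), (17,ρ)}
  {15, 16, 17} × {ν, ξ, ρ} = {(15,ν), (15,ξ), (15,ρ), (16,ν), (16,ξ), (16,ρ), (17,ν), (17,ξ), (17,ρ)}
These 17 distinct sets form the basis B.
Close under arbitrary unions to get τ_{X×Y}; counting gives |τ_{X×Y}| = 50.


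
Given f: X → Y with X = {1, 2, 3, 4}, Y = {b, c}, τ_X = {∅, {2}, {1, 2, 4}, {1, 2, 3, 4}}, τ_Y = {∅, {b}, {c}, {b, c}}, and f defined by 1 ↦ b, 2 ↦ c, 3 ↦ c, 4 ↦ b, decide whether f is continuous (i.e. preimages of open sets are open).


f is NOT continuous.

Compute f^{-1}(U) for each U ∈ τ_Y:
  U = ∅: f^{-1}(U) = ∅ ∈ τ_X ✓.
  U = {b}: f^{-1}(U) = {1, 4} ∉ τ_X ✗.
  U = {c}: f^{-1}(U) = {2, 3} ∉ τ_X ✗.
  U = {b, c}: f^{-1}(U) = {1, 2, 3, 4} ∈ τ_X ✓.
Found U = {b} with f^{-1}(U) = {1, 4} not in τ_X. Therefore f is NOT continuous.


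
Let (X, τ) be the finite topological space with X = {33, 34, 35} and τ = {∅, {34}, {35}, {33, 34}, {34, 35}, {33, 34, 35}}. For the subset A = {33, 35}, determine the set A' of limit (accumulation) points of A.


A' = ∅

For each x ∈ X, list the open sets U ∈ τ with x ∈ U, then check whether U ∩ (A ∖ {x}) ≠ ∅ for every such U.
  x = 33: open {33, 34} ∋ x has {33, 34} ∩ (A ∖ {33}) = ∅, so x is NOT a limit point.
  x = 34: open {34} ∋ x has {34} ∩ (A ∖ {34}) = ∅, so x is NOT a limit point.
  x = 35: open {35} ∋ x has {35} ∩ (A ∖ {35}) = ∅, so x is NOT a limit point.
Collecting: A' = ∅.


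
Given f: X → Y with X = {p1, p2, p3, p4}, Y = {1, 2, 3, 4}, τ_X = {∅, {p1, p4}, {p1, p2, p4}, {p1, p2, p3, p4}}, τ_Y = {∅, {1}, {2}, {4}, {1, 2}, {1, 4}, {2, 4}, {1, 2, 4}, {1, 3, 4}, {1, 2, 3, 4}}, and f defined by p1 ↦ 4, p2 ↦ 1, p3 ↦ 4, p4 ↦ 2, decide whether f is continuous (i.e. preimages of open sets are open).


f is NOT continuous.

Compute f^{-1}(U) for each U ∈ τ_Y:
  U = ∅: f^{-1}(U) = ∅ ∈ τ_X ✓.
  U = {1}: f^{-1}(U) = {p2} ∉ τ_X ✗.
  U = {2}: f^{-1}(U) = {p4} ∉ τ_X ✗.
  U = {4}: f^{-1}(U) = {p1, p3} ∉ τ_X ✗.
  U = {1, 2}: f^{-1}(U) = {p2, p4} ∉ τ_X ✗.
  U = {1, 4}: f^{-1}(U) = {p1, p2, p3} ∉ τ_X ✗.
  U = {2, 4}: f^{-1}(U) = {p1, p3, p4} ∉ τ_X ✗.
  U = {1, 2, 4}: f^{-1}(U) = {p1, p2, p3, p4} ∈ τ_X ✓.
  U = {1, 3, 4}: f^{-1}(U) = {p1, p2, p3} ∉ τ_X ✗.
  U = {1, 2, 3, 4}: f^{-1}(U) = {p1, p2, p3, p4} ∈ τ_X ✓.
Found U = {1} with f^{-1}(U) = {p2} not in τ_X. Therefore f is NOT continuous.


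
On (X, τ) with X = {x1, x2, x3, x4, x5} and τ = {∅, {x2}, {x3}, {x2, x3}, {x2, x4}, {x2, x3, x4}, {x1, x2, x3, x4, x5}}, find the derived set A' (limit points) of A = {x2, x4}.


A' = {x1, x4, x5}

For each x ∈ X, list the open sets U ∈ τ with x ∈ U, then check whether U ∩ (A ∖ {x}) ≠ ∅ for every such U.
  x = x1: opens ∋ x are {x1, x2, x3, x4, x5}; each meets A ∖ {x1}, so x IS a limit point.
  x = x2: open {x2} ∋ x has {x2} ∩ (A ∖ {x2}) = ∅, so x is NOT a limit point.
  x = x3: open {x3} ∋ x has {x3} ∩ (A ∖ {x3}) = ∅, so x is NOT a limit point.
  x = x4: opens ∋ x are {x2, x4}, {x2, x3, x4}, {x1, x2, x3, x4, x5}; each meets A ∖ {x4}, so x IS a limit point.
  x = x5: opens ∋ x are {x1, x2, x3, x4, x5}; each meets A ∖ {x5}, so x IS a limit point.
Collecting: A' = {x1, x4, x5}.


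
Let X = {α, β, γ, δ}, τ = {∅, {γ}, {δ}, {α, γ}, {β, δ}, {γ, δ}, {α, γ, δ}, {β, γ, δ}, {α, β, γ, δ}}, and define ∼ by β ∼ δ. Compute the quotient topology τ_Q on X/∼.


X/∼ = {[α], [β=δ], [γ]}; |τ_Q| = 6.

Equivalence classes: [α], [β=δ], [γ].
Quotient map π: X → X/∼ sends α ↦ [α], β ↦ [β=δ], γ ↦ [γ], δ ↦ [β=δ].
For each subset V ⊆ X/∼, compute π^{-1}(V) ⊆ X and check whether π^{-1}(V) ∈ τ. V is open in τ_Q iff π^{-1}(V) ∈ τ.
  V = {}: π^{-1}(V) = ∅ ∈ τ ✓.
  V = {[α]}: π^{-1}(V) = {α} ∉ τ ✗.
  V = {[β=δ]}: π^{-1}(V) = {β, δ} ∈ τ ✓.
  V = {[α], [β=δ]}: π^{-1}(V) = {α, β, δ} ∉ τ ✗.
  V = {[γ]}: π^{-1}(V) = {γ} ∈ τ ✓.
  V = {[α], [γ]}: π^{-1}(V) = {α, γ} ∈ τ ✓.
  V = {[β=δ], [γ]}: π^{-1}(V) = {β, γ, δ} ∈ τ ✓.
  V = {[α], [β=δ], [γ]}: π^{-1}(V) = {α, β, γ, δ} ∈ τ ✓.
Open sets in the quotient: τ_Q = {{}, {[β=δ]}, {[γ]}, {[α], [γ]}, {[β=δ], [γ]}, {[α], [β=δ], [γ]}} (6 elements).


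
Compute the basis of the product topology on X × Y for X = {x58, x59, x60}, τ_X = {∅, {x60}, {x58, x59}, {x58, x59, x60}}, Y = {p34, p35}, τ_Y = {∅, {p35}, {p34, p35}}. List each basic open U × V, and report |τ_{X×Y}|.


Basis B = {∅ × ∅, {x60} × {p35}, {x58, x59} × {p35}, {x60} × {p34, p35}, {x58, x59, x60} × {p35}, {x58, x59} × {p34, p35}, {x58, x59, x60} × {p34, p35}}; |τ_{X×Y}| = 9.

Enumerate products U × V with U ∈ τ_X, V ∈ τ_Y (deduplicated):
  ∅ × ∅ = {} (∅)
  {x60} × {p35} = {(x60,p35)}
  {x58, x59} × {p35} = {(x58,p35), (x59,p35)}
  {x60} × {p34, p35} = {(x60,p34), (x60,p35)}
  {x58, x59, x60} × {p35} = {(x58,p35), (x59,p35), (x60,p35)}
  {x58, x59} × {p34, p35} = {(x58,p34), (x58,p35), (x59,p34), (x59,p35)}
  {x58, x59, x60} × {p34, p35} = {(x58,p34), (x58,p35), (x59,p34), (x59,p35), (x60,p34), (x60,p35)}
These 7 distinct sets form the basis B.
Close under arbitrary unions to get τ_{X×Y}; counting gives |τ_{X×Y}| = 9.


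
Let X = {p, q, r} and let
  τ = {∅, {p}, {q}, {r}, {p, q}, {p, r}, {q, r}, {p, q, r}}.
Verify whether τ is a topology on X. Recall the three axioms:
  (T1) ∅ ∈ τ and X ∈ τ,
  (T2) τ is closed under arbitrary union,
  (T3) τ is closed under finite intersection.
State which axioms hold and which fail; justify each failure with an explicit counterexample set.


τ IS a topology on X.

Axiom (T1): ∅ ∈ τ? Yes; X ∈ τ? Yes.
Axiom (T2/T3): check pairwise unions and intersections of members of τ.
All pairwise intersections and unions checked — each lies in τ. Therefore τ satisfies (T1), (T2), (T3): it IS a topology on X.


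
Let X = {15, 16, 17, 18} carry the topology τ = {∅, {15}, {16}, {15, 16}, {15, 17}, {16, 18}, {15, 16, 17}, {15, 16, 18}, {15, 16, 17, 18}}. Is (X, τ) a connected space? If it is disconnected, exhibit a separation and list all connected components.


(X, τ) is disconnected; components = [{15, 17}, {16, 18}].

Find clopen sets (U ∈ τ with X ∖ U ∈ τ):
  U = ∅, X ∖ U = {15, 16, 17, 18} — both open, so U is clopen.
  U = {15, 17}, X ∖ U = {16, 18} — both open, so U is clopen.
  U = {16, 18}, X ∖ U = {15, 17} — both open, so U is clopen.
  U = {15, 16, 17, 18}, X ∖ U = ∅ — both open, so U is clopen.
Nontrivial clopen(s) exist: e.g. {16, 18}. So (X, τ) is disconnected.
Compute connected components by grouping points that agree on all clopens:
  component: {15, 17}
  component: {16, 18}


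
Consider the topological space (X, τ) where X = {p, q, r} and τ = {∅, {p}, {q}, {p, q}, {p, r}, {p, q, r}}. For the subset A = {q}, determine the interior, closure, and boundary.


int(A) = {q}, cl(A) = {q}, ∂A = ∅.

Closed sets in (X, τ) are complements of opens:
  closed(X, τ) = {∅, {q}, {r}, {p, r}, {q, r}, {p, q, r}}.
int(A) = ⋃ {U ∈ τ : U ⊆ A}. Opens contained in A: ∅, {q}.
Taking the union of these: int(A) = {q}.
cl(A) = ⋂ {C closed : A ⊆ C}. Closed sets containing A: {q}, {q, r}, {p, q, r}.
Intersecting these: cl(A) = {q}.
∂A = cl(A) ∖ int(A) = {q} ∖ {q} = ∅.


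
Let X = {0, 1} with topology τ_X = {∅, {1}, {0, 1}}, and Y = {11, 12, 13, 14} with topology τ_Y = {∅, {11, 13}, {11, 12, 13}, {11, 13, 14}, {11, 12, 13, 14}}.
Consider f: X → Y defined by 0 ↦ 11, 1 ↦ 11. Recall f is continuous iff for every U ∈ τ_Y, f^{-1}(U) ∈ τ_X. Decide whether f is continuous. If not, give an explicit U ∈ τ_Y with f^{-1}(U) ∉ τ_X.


f IS continuous.

Compute f^{-1}(U) for each U ∈ τ_Y:
  U = ∅: f^{-1}(U) = ∅ ∈ τ_X ✓.
  U = {11, 13}: f^{-1}(U) = {0, 1} ∈ τ_X ✓.
  U = {11, 12, 13}: f^{-1}(U) = {0, 1} ∈ τ_X ✓.
  U = {11, 13, 14}: f^{-1}(U) = {0, 1} ∈ τ_X ✓.
  U = {11, 12, 13, 14}: f^{-1}(U) = {0, 1} ∈ τ_X ✓.
Every preimage lies in τ_X, so f IS continuous.


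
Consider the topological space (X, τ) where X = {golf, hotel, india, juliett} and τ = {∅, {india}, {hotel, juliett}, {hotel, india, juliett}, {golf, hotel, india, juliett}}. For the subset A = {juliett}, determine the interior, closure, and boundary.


int(A) = ∅, cl(A) = {golf, hotel, juliett}, ∂A = {golf, hotel, juliett}.

Closed sets in (X, τ) are complements of opens:
  closed(X, τ) = {∅, {golf}, {golf, india}, {golf, hotel, juliett}, {golf, hotel, india, juliett}}.
int(A) = ⋃ {U ∈ τ : U ⊆ A}. Opens contained in A: ∅.
Taking the union of these: int(A) = ∅.
cl(A) = ⋂ {C closed : A ⊆ C}. Closed sets containing A: {golf, hotel, juliett}, {golf, hotel, india, juliett}.
Intersecting these: cl(A) = {golf, hotel, juliett}.
∂A = cl(A) ∖ int(A) = {golf, hotel, juliett} ∖ ∅ = {golf, hotel, juliett}.


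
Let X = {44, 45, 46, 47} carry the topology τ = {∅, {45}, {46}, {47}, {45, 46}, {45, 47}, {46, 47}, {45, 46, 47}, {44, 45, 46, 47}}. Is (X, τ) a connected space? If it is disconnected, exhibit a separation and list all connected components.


(X, τ) is connected.

Find clopen sets (U ∈ τ with X ∖ U ∈ τ):
  U = ∅, X ∖ U = {44, 45, 46, 47} — both open, so U is clopen.
  U = {44, 45, 46, 47}, X ∖ U = ∅ — both open, so U is clopen.
Only trivial clopens (∅ and X) exist, so (X, τ) is connected.
Compute connected components by grouping points that agree on all clopens:
  component: {44, 45, 46, 47}


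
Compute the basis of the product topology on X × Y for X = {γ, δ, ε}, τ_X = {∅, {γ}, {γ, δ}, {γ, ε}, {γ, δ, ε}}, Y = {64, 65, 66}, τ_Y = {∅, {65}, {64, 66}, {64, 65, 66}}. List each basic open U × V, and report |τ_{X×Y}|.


Basis B = {∅ × ∅, {γ} × {65}, {γ} × {64, 66}, {γ, δ} × {65}, {γ, ε} × {65}, {γ} × {64, 65, 66}, {γ, δ, ε} × {65}, {γ, δ} × {64, 66}, {γ, ε} × {64, 66}, {γ, δ} × {64, 65, 66}, {γ, ε} × {64, 65, 66}, {γ, δ, ε} × {64, 66}, {γ, δ, ε} × {64, 65, 66}}; |τ_{X×Y}| = 25.

Enumerate products U × V with U ∈ τ_X, V ∈ τ_Y (deduplicated):
  ∅ × ∅ = {} (∅)
  {γ} × {65} = {(γ,65)}
  {γ} × {64, 66} = {(γ,64), (γ,66)}
  {γ, δ} × {65} = {(γ,65), (δ,65)}
  {γ, ε} × {65} = {(γ,65), (ε,65)}
  {γ} × {64, 65, 66} = {(γ,64), (γ,65), (γ,66)}
  {γ, δ, ε} × {65} = {(γ,65), (δ,65), (ε,65)}
  {γ, δ} × {64, 66} = {(γ,64), (γ,66), (δ,64), (δ,66)}
  {γ, ε} × {64, 66} = {(γ,64), (γ,66), (ε,64), (ε,66)}
  {γ, δ} × {64, 65, 66} = {(γ,64), (γ,65), (γ,66), (δ,64), (δ,65), (δ,66)}
  {γ, ε} × {64, 65, 66} = {(γ,64), (γ,65), (γ,66), (ε,64), (ε,65), (ε,66)}
  {γ, δ, ε} × {64, 66} = {(γ,64), (γ,66), (δ,64), (δ,66), (ε,64), (ε,66)}
  {γ, δ, ε} × {64, 65, 66} = {(γ,64), (γ,65), (γ,66), (δ,64), (δ,65), (δ,66), (ε,64), (ε,65), (ε,66)}
These 13 distinct sets form the basis B.
Close under arbitrary unions to get τ_{X×Y}; counting gives |τ_{X×Y}| = 25.


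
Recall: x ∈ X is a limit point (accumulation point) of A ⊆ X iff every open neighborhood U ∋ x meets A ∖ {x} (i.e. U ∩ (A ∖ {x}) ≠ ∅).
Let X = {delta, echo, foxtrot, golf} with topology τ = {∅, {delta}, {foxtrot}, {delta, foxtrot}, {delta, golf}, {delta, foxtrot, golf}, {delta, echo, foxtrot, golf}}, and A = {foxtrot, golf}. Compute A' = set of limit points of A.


A' = {echo}

For each x ∈ X, list the open sets U ∈ τ with x ∈ U, then check whether U ∩ (A ∖ {x}) ≠ ∅ for every such U.
  x = delta: open {delta} ∋ x has {delta} ∩ (A ∖ {delta}) = ∅, so x is NOT a limit point.
  x = echo: opens ∋ x are {delta, echo, foxtrot, golf}; each meets A ∖ {echo}, so x IS a limit point.
  x = foxtrot: open {foxtrot} ∋ x has {foxtrot} ∩ (A ∖ {foxtrot}) = ∅, so x is NOT a limit point.
  x = golf: open {delta, golf} ∋ x has {delta, golf} ∩ (A ∖ {golf}) = ∅, so x is NOT a limit point.
Collecting: A' = {echo}.


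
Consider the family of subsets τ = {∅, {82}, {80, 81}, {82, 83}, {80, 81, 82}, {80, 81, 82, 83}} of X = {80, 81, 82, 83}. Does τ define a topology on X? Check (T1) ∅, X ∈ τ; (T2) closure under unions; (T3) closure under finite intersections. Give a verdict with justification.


τ IS a topology on X.

Axiom (T1): ∅ ∈ τ? Yes; X ∈ τ? Yes.
Axiom (T2/T3): check pairwise unions and intersections of members of τ.
All pairwise intersections and unions checked — each lies in τ. Therefore τ satisfies (T1), (T2), (T3): it IS a topology on X.


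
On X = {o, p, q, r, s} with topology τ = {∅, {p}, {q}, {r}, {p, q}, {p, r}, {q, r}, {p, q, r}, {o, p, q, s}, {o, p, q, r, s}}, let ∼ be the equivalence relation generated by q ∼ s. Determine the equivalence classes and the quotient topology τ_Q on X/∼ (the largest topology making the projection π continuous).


X/∼ = {[o], [p], [q=s], [r]}; |τ_Q| = 6.

Equivalence classes: [o], [p], [q=s], [r].
Quotient map π: X → X/∼ sends o ↦ [o], p ↦ [p], q ↦ [q=s], r ↦ [r], s ↦ [q=s].
For each subset V ⊆ X/∼, compute π^{-1}(V) ⊆ X and check whether π^{-1}(V) ∈ τ. V is open in τ_Q iff π^{-1}(V) ∈ τ.
  V = {}: π^{-1}(V) = ∅ ∈ τ ✓.
  V = {[o]}: π^{-1}(V) = {o} ∉ τ ✗.
  V = {[p]}: π^{-1}(V) = {p} ∈ τ ✓.
  V = {[o], [p]}: π^{-1}(V) = {o, p} ∉ τ ✗.
  V = {[q=s]}: π^{-1}(V) = {q, s} ∉ τ ✗.
  V = {[o], [q=s]}: π^{-1}(V) = {o, q, s} ∉ τ ✗.
  V = {[p], [q=s]}: π^{-1}(V) = {p, q, s} ∉ τ ✗.
  V = {[o], [p], [q=s]}: π^{-1}(V) = {o, p, q, s} ∈ τ ✓.
  V = {[r]}: π^{-1}(V) = {r} ∈ τ ✓.
  V = {[o], [r]}: π^{-1}(V) = {o, r} ∉ τ ✗.
  V = {[p], [r]}: π^{-1}(V) = {p, r} ∈ τ ✓.
  V = {[o], [p], [r]}: π^{-1}(V) = {o, p, r} ∉ τ ✗.
  V = {[q=s], [r]}: π^{-1}(V) = {q, r, s} ∉ τ ✗.
  V = {[o], [q=s], [r]}: π^{-1}(V) = {o, q, r, s} ∉ τ ✗.
  V = {[p], [q=s], [r]}: π^{-1}(V) = {p, q, r, s} ∉ τ ✗.
  V = {[o], [p], [q=s], [r]}: π^{-1}(V) = {o, p, q, r, s} ∈ τ ✓.
Open sets in the quotient: τ_Q = {{}, {[p]}, {[o], [p], [q=s]}, {[r]}, {[p], [r]}, {[o], [p], [q=s], [r]}} (6 elements).


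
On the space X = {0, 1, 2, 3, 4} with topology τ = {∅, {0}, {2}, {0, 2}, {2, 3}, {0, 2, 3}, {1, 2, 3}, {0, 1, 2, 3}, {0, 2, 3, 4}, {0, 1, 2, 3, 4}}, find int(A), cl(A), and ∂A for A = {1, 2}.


int(A) = {2}, cl(A) = {1, 2, 3, 4}, ∂A = {1, 3, 4}.

Closed sets in (X, τ) are complements of opens:
  closed(X, τ) = {∅, {1}, {4}, {0, 4}, {1, 4}, {0, 1, 4}, {1, 3, 4}, {0, 1, 3, 4}, {1, 2, 3, 4}, {0, 1, 2, 3, 4}}.
int(A) = ⋃ {U ∈ τ : U ⊆ A}. Opens contained in A: ∅, {2}.
Taking the union of these: int(A) = {2}.
cl(A) = ⋂ {C closed : A ⊆ C}. Closed sets containing A: {1, 2, 3, 4}, {0, 1, 2, 3, 4}.
Intersecting these: cl(A) = {1, 2, 3, 4}.
∂A = cl(A) ∖ int(A) = {1, 2, 3, 4} ∖ {2} = {1, 3, 4}.


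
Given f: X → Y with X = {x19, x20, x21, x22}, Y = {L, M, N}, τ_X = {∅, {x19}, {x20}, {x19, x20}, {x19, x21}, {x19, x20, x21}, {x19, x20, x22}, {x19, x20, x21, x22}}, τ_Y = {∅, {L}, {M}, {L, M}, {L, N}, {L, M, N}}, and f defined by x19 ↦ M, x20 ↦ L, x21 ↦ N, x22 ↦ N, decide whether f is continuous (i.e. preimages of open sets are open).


f is NOT continuous.

Compute f^{-1}(U) for each U ∈ τ_Y:
  U = ∅: f^{-1}(U) = ∅ ∈ τ_X ✓.
  U = {L}: f^{-1}(U) = {x20} ∈ τ_X ✓.
  U = {M}: f^{-1}(U) = {x19} ∈ τ_X ✓.
  U = {L, M}: f^{-1}(U) = {x19, x20} ∈ τ_X ✓.
  U = {L, N}: f^{-1}(U) = {x20, x21, x22} ∉ τ_X ✗.
  U = {L, M, N}: f^{-1}(U) = {x19, x20, x21, x22} ∈ τ_X ✓.
Found U = {L, N} with f^{-1}(U) = {x20, x21, x22} not in τ_X. Therefore f is NOT continuous.


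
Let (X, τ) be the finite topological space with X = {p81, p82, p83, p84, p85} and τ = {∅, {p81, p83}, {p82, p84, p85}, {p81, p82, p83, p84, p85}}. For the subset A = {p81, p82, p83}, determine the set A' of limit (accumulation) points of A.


A' = {p81, p83, p84, p85}

For each x ∈ X, list the open sets U ∈ τ with x ∈ U, then check whether U ∩ (A ∖ {x}) ≠ ∅ for every such U.
  x = p81: opens ∋ x are {p81, p83}, {p81, p82, p83, p84, p85}; each meets A ∖ {p81}, so x IS a limit point.
  x = p82: open {p82, p84, p85} ∋ x has {p82, p84, p85} ∩ (A ∖ {p82}) = ∅, so x is NOT a limit point.
  x = p83: opens ∋ x are {p81, p83}, {p81, p82, p83, p84, p85}; each meets A ∖ {p83}, so x IS a limit point.
  x = p84: opens ∋ x are {p82, p84, p85}, {p81, p82, p83, p84, p85}; each meets A ∖ {p84}, so x IS a limit point.
  x = p85: opens ∋ x are {p82, p84, p85}, {p81, p82, p83, p84, p85}; each meets A ∖ {p85}, so x IS a limit point.
Collecting: A' = {p81, p83, p84, p85}.


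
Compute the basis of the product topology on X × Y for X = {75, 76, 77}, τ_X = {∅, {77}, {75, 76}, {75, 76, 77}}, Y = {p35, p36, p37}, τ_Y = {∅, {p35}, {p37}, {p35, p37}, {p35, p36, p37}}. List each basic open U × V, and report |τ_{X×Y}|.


Basis B = {∅ × ∅, {77} × {p35}, {77} × {p37}, {75, 76} × {p35}, {75, 76} × {p37}, {77} × {p35, p37}, {75, 76, 77} × {p35}, {75, 76, 77} × {p37}, {77} × {p35, p36, p37}, {75, 76} × {p35, p37}, {75, 76} × {p35, p36, p37}, {75, 76, 77} × {p35, p37}, {75, 76, 77} × {p35, p36, p37}}; |τ_{X×Y}| = 25.

Enumerate products U × V with U ∈ τ_X, V ∈ τ_Y (deduplicated):
  ∅ × ∅ = {} (∅)
  {77} × {p35} = {(77,p35)}
  {77} × {p37} = {(77,p37)}
  {75, 76} × {p35} = {(75,p35), (76,p35)}
  {75, 76} × {p37} = {(75,p37), (76,p37)}
  {77} × {p35, p37} = {(77,p35), (77,p37)}
  {75, 76, 77} × {p35} = {(75,p35), (76,p35), (77,p35)}
  {75, 76, 77} × {p37} = {(75,p37), (76,p37), (77,p37)}
  {77} × {p35, p36, p37} = {(77,p35), (77,p36), (77,p37)}
  {75, 76} × {p35, p37} = {(75,p35), (75,p37), (76,p35), (76,p37)}
  {75, 76} × {p35, p36, p37} = {(75,p35), (75,p36), (75,p37), (76,p35), (76,p36), (76,p37)}
  {75, 76, 77} × {p35, p37} = {(75,p35), (75,p37), (76,p35), (76,p37), (77,p35), (77,p37)}
  {75, 76, 77} × {p35, p36, p37} = {(75,p35), (75,p36), (75,p37), (76,p35), (76,p36), (76,p37), (77,p35), (77,p36), (77,p37)}
These 13 distinct sets form the basis B.
Close under arbitrary unions to get τ_{X×Y}; counting gives |τ_{X×Y}| = 25.


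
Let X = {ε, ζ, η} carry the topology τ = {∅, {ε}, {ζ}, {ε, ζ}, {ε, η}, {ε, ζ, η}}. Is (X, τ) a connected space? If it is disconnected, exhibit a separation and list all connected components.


(X, τ) is disconnected; components = [{ζ}, {ε, η}].

Find clopen sets (U ∈ τ with X ∖ U ∈ τ):
  U = ∅, X ∖ U = {ε, ζ, η} — both open, so U is clopen.
  U = {ζ}, X ∖ U = {ε, η} — both open, so U is clopen.
  U = {ε, η}, X ∖ U = {ζ} — both open, so U is clopen.
  U = {ε, ζ, η}, X ∖ U = ∅ — both open, so U is clopen.
Nontrivial clopen(s) exist: e.g. {ζ}. So (X, τ) is disconnected.
Compute connected components by grouping points that agree on all clopens:
  component: {ζ}
  component: {ε, η}


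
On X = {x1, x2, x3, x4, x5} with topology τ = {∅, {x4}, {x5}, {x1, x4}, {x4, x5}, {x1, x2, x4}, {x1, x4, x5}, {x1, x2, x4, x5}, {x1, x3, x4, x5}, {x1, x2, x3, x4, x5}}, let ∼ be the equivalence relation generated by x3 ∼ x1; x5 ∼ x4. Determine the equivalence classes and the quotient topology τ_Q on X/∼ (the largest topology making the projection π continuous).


X/∼ = {[x1=x3], [x2], [x4=x5]}; |τ_Q| = 4.

Equivalence classes: [x1=x3], [x2], [x4=x5].
Quotient map π: X → X/∼ sends x1 ↦ [x1=x3], x2 ↦ [x2], x3 ↦ [x1=x3], x4 ↦ [x4=x5], x5 ↦ [x4=x5].
For each subset V ⊆ X/∼, compute π^{-1}(V) ⊆ X and check whether π^{-1}(V) ∈ τ. V is open in τ_Q iff π^{-1}(V) ∈ τ.
  V = {}: π^{-1}(V) = ∅ ∈ τ ✓.
  V = {[x1=x3]}: π^{-1}(V) = {x1, x3} ∉ τ ✗.
  V = {[x2]}: π^{-1}(V) = {x2} ∉ τ ✗.
  V = {[x1=x3], [x2]}: π^{-1}(V) = {x1, x2, x3} ∉ τ ✗.
  V = {[x4=x5]}: π^{-1}(V) = {x4, x5} ∈ τ ✓.
  V = {[x1=x3], [x4=x5]}: π^{-1}(V) = {x1, x3, x4, x5} ∈ τ ✓.
  V = {[x2], [x4=x5]}: π^{-1}(V) = {x2, x4, x5} ∉ τ ✗.
  V = {[x1=x3], [x2], [x4=x5]}: π^{-1}(V) = {x1, x2, x3, x4, x5} ∈ τ ✓.
Open sets in the quotient: τ_Q = {{}, {[x4=x5]}, {[x1=x3], [x4=x5]}, {[x1=x3], [x2], [x4=x5]}} (4 elements).


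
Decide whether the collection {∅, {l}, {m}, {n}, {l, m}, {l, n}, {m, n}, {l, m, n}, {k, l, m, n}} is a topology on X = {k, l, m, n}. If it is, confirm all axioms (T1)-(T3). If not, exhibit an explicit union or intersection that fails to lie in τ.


τ IS a topology on X.

Axiom (T1): ∅ ∈ τ? Yes; X ∈ τ? Yes.
Axiom (T2/T3): check pairwise unions and intersections of members of τ.
All pairwise intersections and unions checked — each lies in τ. Therefore τ satisfies (T1), (T2), (T3): it IS a topology on X.


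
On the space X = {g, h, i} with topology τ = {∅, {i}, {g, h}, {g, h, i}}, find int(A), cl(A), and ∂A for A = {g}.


int(A) = ∅, cl(A) = {g, h}, ∂A = {g, h}.

Closed sets in (X, τ) are complements of opens:
  closed(X, τ) = {∅, {i}, {g, h}, {g, h, i}}.
int(A) = ⋃ {U ∈ τ : U ⊆ A}. Opens contained in A: ∅.
Taking the union of these: int(A) = ∅.
cl(A) = ⋂ {C closed : A ⊆ C}. Closed sets containing A: {g, h}, {g, h, i}.
Intersecting these: cl(A) = {g, h}.
∂A = cl(A) ∖ int(A) = {g, h} ∖ ∅ = {g, h}.


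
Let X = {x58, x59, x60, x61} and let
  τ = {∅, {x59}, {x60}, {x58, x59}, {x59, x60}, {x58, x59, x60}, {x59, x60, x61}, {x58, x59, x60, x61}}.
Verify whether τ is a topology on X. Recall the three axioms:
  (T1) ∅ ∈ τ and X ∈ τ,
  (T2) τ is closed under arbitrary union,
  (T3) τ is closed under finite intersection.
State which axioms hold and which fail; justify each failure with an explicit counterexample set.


τ IS a topology on X.

Axiom (T1): ∅ ∈ τ? Yes; X ∈ τ? Yes.
Axiom (T2/T3): check pairwise unions and intersections of members of τ.
All pairwise intersections and unions checked — each lies in τ. Therefore τ satisfies (T1), (T2), (T3): it IS a topology on X.


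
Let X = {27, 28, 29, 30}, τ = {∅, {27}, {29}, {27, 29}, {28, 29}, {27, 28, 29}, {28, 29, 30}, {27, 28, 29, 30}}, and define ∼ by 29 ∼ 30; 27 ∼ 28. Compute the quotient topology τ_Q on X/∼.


X/∼ = {[27=28], [29=30]}; |τ_Q| = 2.

Equivalence classes: [27=28], [29=30].
Quotient map π: X → X/∼ sends 27 ↦ [27=28], 28 ↦ [27=28], 29 ↦ [29=30], 30 ↦ [29=30].
For each subset V ⊆ X/∼, compute π^{-1}(V) ⊆ X and check whether π^{-1}(V) ∈ τ. V is open in τ_Q iff π^{-1}(V) ∈ τ.
  V = {}: π^{-1}(V) = ∅ ∈ τ ✓.
  V = {[27=28]}: π^{-1}(V) = {27, 28} ∉ τ ✗.
  V = {[29=30]}: π^{-1}(V) = {29, 30} ∉ τ ✗.
  V = {[27=28], [29=30]}: π^{-1}(V) = {27, 28, 29, 30} ∈ τ ✓.
Open sets in the quotient: τ_Q = {{}, {[27=28], [29=30]}} (2 elements).


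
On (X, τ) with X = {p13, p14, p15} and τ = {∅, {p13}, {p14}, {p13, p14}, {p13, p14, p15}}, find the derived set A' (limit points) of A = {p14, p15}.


A' = {p15}

For each x ∈ X, list the open sets U ∈ τ with x ∈ U, then check whether U ∩ (A ∖ {x}) ≠ ∅ for every such U.
  x = p13: open {p13} ∋ x has {p13} ∩ (A ∖ {p13}) = ∅, so x is NOT a limit point.
  x = p14: open {p14} ∋ x has {p14} ∩ (A ∖ {p14}) = ∅, so x is NOT a limit point.
  x = p15: opens ∋ x are {p13, p14, p15}; each meets A ∖ {p15}, so x IS a limit point.
Collecting: A' = {p15}.


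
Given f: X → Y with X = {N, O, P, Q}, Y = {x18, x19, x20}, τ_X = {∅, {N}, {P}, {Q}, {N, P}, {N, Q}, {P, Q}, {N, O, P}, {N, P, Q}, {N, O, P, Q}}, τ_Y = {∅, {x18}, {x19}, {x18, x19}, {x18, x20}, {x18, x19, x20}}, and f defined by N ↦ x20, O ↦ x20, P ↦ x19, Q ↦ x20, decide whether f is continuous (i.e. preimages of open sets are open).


f is NOT continuous.

Compute f^{-1}(U) for each U ∈ τ_Y:
  U = ∅: f^{-1}(U) = ∅ ∈ τ_X ✓.
  U = {x18}: f^{-1}(U) = ∅ ∈ τ_X ✓.
  U = {x19}: f^{-1}(U) = {P} ∈ τ_X ✓.
  U = {x18, x19}: f^{-1}(U) = {P} ∈ τ_X ✓.
  U = {x18, x20}: f^{-1}(U) = {N, O, Q} ∉ τ_X ✗.
  U = {x18, x19, x20}: f^{-1}(U) = {N, O, P, Q} ∈ τ_X ✓.
Found U = {x18, x20} with f^{-1}(U) = {N, O, Q} not in τ_X. Therefore f is NOT continuous.


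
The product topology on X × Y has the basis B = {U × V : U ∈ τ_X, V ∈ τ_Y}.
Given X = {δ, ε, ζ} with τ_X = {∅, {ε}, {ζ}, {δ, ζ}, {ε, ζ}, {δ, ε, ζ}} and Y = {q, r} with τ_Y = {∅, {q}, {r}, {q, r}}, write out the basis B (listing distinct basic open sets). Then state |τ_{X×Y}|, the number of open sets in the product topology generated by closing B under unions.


Basis B = {∅ × ∅, {ε} × {q}, {ε} × {r}, {ζ} × {q}, {ζ} × {r}, {δ, ζ} × {q}, {δ, ζ} × {r}, {ε} × {q, r}, {ε, ζ} × {q}, {ε, ζ} × {r}, {ζ} × {q, r}, {δ, ε, ζ} × {q}, {δ, ε, ζ} × {r}, {δ, ζ} × {q, r}, {ε, ζ} × {q, r}, {δ, ε, ζ} × {q, r}}; |τ_{X×Y}| = 36.

Enumerate products U × V with U ∈ τ_X, V ∈ τ_Y (deduplicated):
  ∅ × ∅ = {} (∅)
  {ε} × {q} = {(ε,q)}
  {ε} × {r} = {(ε,r)}
  {ζ} × {q} = {(ζ,q)}
  {ζ} × {r} = {(ζ,r)}
  {δ, ζ} × {q} = {(δ,q), (ζ,q)}
  {δ, ζ} × {r} = {(δ,r), (ζ,r)}
  {ε} × {q, r} = {(ε,q), (ε,r)}
  {ε, ζ} × {q} = {(ε,q), (ζ,q)}
  {ε, ζ} × {r} = {(ε,r), (ζ,r)}
  {ζ} × {q, r} = {(ζ,q), (ζ,r)}
  {δ, ε, ζ} × {q} = {(δ,q), (ε,q), (ζ,q)}
  {δ, ε, ζ} × {r} = {(δ,r), (ε,r), (ζ,r)}
  {δ, ζ} × {q, r} = {(δ,q), (δ,r), (ζ,q), (ζ,r)}
  {ε, ζ} × {q, r} = {(ε,q), (ε,r), (ζ,q), (ζ,r)}
  {δ, ε, ζ} × {q, r} = {(δ,q), (δ,r), (ε,q), (ε,r), (ζ,q), (ζ,r)}
These 16 distinct sets form the basis B.
Close under arbitrary unions to get τ_{X×Y}; counting gives |τ_{X×Y}| = 36.


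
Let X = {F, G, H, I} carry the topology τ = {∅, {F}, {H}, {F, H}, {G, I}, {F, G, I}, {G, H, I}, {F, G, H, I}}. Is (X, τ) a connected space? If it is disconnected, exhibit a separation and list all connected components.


(X, τ) is disconnected; components = [{F}, {H}, {G, I}].

Find clopen sets (U ∈ τ with X ∖ U ∈ τ):
  U = ∅, X ∖ U = {F, G, H, I} — both open, so U is clopen.
  U = {F}, X ∖ U = {G, H, I} — both open, so U is clopen.
  U = {H}, X ∖ U = {F, G, I} — both open, so U is clopen.
  U = {F, H}, X ∖ U = {G, I} — both open, so U is clopen.
  U = {G, I}, X ∖ U = {F, H} — both open, so U is clopen.
  U = {F, G, I}, X ∖ U = {H} — both open, so U is clopen.
  U = {G, H, I}, X ∖ U = {F} — both open, so U is clopen.
  U = {F, G, H, I}, X ∖ U = ∅ — both open, so U is clopen.
Nontrivial clopen(s) exist: e.g. {F}. So (X, τ) is disconnected.
Compute connected components by grouping points that agree on all clopens:
  component: {F}
  component: {H}
  component: {G, I}


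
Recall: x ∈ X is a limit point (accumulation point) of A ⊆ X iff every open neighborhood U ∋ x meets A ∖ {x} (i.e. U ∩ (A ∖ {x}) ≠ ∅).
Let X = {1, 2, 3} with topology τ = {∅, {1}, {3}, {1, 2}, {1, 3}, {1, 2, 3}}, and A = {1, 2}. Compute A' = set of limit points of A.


A' = {2}

For each x ∈ X, list the open sets U ∈ τ with x ∈ U, then check whether U ∩ (A ∖ {x}) ≠ ∅ for every such U.
  x = 1: open {1} ∋ x has {1} ∩ (A ∖ {1}) = ∅, so x is NOT a limit point.
  x = 2: opens ∋ x are {1, 2}, {1, 2, 3}; each meets A ∖ {2}, so x IS a limit point.
  x = 3: open {3} ∋ x has {3} ∩ (A ∖ {3}) = ∅, so x is NOT a limit point.
Collecting: A' = {2}.


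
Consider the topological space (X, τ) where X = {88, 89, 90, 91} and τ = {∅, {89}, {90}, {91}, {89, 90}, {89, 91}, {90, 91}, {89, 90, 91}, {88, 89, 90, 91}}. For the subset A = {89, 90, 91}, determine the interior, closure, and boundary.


int(A) = {89, 90, 91}, cl(A) = {88, 89, 90, 91}, ∂A = {88}.

Closed sets in (X, τ) are complements of opens:
  closed(X, τ) = {∅, {88}, {88, 89}, {88, 90}, {88, 91}, {88, 89, 90}, {88, 89, 91}, {88, 90, 91}, {88, 89, 90, 91}}.
int(A) = ⋃ {U ∈ τ : U ⊆ A}. Opens contained in A: ∅, {89}, {90}, {91}, {89, 90}, {89, 91}, {90, 91}, {89, 90, 91}.
Taking the union of these: int(A) = {89, 90, 91}.
cl(A) = ⋂ {C closed : A ⊆ C}. Closed sets containing A: {88, 89, 90, 91}.
Intersecting these: cl(A) = {88, 89, 90, 91}.
∂A = cl(A) ∖ int(A) = {88, 89, 90, 91} ∖ {89, 90, 91} = {88}.


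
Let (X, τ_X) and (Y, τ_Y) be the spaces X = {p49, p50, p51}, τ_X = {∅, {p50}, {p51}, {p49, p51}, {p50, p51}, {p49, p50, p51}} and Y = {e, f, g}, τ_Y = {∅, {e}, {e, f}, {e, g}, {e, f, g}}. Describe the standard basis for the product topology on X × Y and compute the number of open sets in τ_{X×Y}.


Basis B = {∅ × ∅, {p50} × {e}, {p51} × {e}, {p49, p51} × {e}, {p50} × {e, f}, {p50} × {e, g}, {p50, p51} × {e}, {p51} × {e, f}, {p51} × {e, g}, {p49, p50, p51} × {e}, {p50} × {e, f, g}, {p51} × {e, f, g}, {p49, p51} × {e, f}, {p49, p51} × {e, g}, {p50, p51} × {e, f}, {p50, p51} × {e, g}, {p49, p51} × {e, f, g}, {p49, p50, p51} × {e, f}, {p49, p50, p51} × {e, g}, {p50, p51} × {e, f, g}, {p49, p50, p51} × {e, f, g}}; |τ_{X×Y}| = 70.

Enumerate products U × V with U ∈ τ_X, V ∈ τ_Y (deduplicated):
  ∅ × ∅ = {} (∅)
  {p50} × {e} = {(p50,e)}
  {p51} × {e} = {(p51,e)}
  {p49, p51} × {e} = {(p49,e), (p51,e)}
  {p50} × {e, f} = {(p50,e), (p50,f)}
  {p50} × {e, g} = {(p50,e), (p50,g)}
  {p50, p51} × {e} = {(p50,e), (p51,e)}
  {p51} × {e, f} = {(p51,e), (p51,f)}
  {p51} × {e, g} = {(p51,e), (p51,g)}
  {p49, p50, p51} × {e} = {(p49,e), (p50,e), (p51,e)}
  {p50} × {e, f, g} = {(p50,e), (p50,f), (p50,g)}
  {p51} × {e, f, g} = {(p51,e), (p51,f), (p51,g)}
  {p49, p51} × {e, f} = {(p49,e), (p49,f), (p51,e), (p51,f)}
  {p49, p51} × {e, g} = {(p49,e), (p49,g), (p51,e), (p51,g)}
  {p50, p51} × {e, f} = {(p50,e), (p50,f), (p51,e), (p51,f)}
  {p50, p51} × {e, g} = {(p50,e), (p50,g), (p51,e), (p51,g)}
  {p49, p51} × {e, f, g} = {(p49,e), (p49,f), (p49,g), (p51,e), (p51,f), (p51,g)}
  {p49, p50, p51} × {e, f} = {(p49,e), (p49,f), (p50,e), (p50,f), (p51,e), (p51,f)}
  {p49, p50, p51} × {e, g} = {(p49,e), (p49,g), (p50,e), (p50,g), (p51,e), (p51,g)}
  {p50, p51} × {e, f, g} = {(p50,e), (p50,f), (p50,g), (p51,e), (p51,f), (p51,g)}
  {p49, p50, p51} × {e, f, g} = {(p49,e), (p49,f), (p49,g), (p50,e), (p50,f), (p50,g), (p51,e), (p51,f), (p51,g)}
These 21 distinct sets form the basis B.
Close under arbitrary unions to get τ_{X×Y}; counting gives |τ_{X×Y}| = 70.


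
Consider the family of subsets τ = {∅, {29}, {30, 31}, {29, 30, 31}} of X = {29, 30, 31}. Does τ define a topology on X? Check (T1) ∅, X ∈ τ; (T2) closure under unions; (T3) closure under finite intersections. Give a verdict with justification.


τ IS a topology on X.

Axiom (T1): ∅ ∈ τ? Yes; X ∈ τ? Yes.
Axiom (T2/T3): check pairwise unions and intersections of members of τ.
All pairwise intersections and unions checked — each lies in τ. Therefore τ satisfies (T1), (T2), (T3): it IS a topology on X.
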